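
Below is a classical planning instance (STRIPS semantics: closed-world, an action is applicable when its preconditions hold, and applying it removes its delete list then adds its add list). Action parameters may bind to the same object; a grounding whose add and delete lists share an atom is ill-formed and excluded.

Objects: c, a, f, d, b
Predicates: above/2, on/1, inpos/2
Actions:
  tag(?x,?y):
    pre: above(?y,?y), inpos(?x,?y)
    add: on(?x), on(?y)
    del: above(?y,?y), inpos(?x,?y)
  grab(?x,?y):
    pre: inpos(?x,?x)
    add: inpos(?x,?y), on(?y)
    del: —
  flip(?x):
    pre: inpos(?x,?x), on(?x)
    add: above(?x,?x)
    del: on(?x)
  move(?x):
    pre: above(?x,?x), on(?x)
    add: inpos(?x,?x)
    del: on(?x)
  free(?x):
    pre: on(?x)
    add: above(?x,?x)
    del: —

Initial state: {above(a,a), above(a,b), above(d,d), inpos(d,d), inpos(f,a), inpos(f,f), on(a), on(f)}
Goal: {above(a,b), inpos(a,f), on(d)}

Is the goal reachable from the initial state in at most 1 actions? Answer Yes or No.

No

1. tag(d,d)  →  {above(a,a), above(a,b), inpos(f,a), inpos(f,f), on(a), on(d), on(f)}
2. move(a)  →  {above(a,a), above(a,b), inpos(a,a), inpos(f,a), inpos(f,f), on(d), on(f)}
3. grab(a,f)  →  {above(a,a), above(a,b), inpos(a,a), inpos(a,f), inpos(f,a), inpos(f,f), on(d), on(f)}
optimal plan length = 3; 3 > 1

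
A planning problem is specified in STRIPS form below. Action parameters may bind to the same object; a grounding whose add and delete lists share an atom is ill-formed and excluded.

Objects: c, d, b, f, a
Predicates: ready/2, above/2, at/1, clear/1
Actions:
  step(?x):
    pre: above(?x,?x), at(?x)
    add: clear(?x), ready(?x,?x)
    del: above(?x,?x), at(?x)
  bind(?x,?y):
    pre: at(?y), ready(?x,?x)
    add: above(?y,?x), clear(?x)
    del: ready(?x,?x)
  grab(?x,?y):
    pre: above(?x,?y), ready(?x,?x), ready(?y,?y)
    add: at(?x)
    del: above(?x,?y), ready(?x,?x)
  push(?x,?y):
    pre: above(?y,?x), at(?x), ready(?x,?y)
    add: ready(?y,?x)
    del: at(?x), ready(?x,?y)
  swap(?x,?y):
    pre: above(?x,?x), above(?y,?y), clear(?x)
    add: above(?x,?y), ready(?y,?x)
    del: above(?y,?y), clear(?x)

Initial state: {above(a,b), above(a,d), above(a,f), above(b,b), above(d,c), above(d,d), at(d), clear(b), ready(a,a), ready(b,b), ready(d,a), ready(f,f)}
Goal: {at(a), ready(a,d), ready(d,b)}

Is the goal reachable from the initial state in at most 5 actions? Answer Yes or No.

Yes

1. grab(a,b)  →  {above(a,d), above(a,f), above(b,b), above(d,c), above(d,d), at(a), at(d), clear(b), ready(b,b), ready(d,a), ready(f,f)}
2. push(d,a)  →  {above(a,d), above(a,f), above(b,b), above(d,c), above(d,d), at(a), clear(b), ready(a,d), ready(b,b), ready(f,f)}
3. swap(b,d)  →  {above(a,d), above(a,f), above(b,b), above(b,d), above(d,c), at(a), ready(a,d), ready(b,b), ready(d,b), ready(f,f)}
optimal plan length = 3; 3 ≤ 5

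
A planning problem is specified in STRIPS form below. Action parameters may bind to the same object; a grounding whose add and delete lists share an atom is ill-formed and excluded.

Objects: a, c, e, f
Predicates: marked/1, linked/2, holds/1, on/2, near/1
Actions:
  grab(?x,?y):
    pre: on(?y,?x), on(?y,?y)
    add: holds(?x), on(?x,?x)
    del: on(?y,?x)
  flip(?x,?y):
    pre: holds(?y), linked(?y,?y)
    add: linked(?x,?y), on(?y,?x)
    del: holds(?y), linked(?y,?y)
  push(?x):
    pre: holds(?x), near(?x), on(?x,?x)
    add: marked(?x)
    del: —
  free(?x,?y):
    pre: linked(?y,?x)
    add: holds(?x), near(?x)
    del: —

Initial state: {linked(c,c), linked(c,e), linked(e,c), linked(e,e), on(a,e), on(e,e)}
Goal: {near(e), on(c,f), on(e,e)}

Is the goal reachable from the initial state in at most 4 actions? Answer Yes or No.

Yes

1. free(c,c)  →  {holds(c), linked(c,c), linked(c,e), linked(e,c), linked(e,e), near(c), on(a,e), on(e,e)}
2. flip(f,c)  →  {linked(c,e), linked(e,c), linked(e,e), linked(f,c), near(c), on(a,e), on(c,f), on(e,e)}
3. free(e,c)  →  {holds(e), linked(c,e), linked(e,c), linked(e,e), linked(f,c), near(c), near(e), on(a,e), on(c,f), on(e,e)}
optimal plan length = 3; 3 ≤ 4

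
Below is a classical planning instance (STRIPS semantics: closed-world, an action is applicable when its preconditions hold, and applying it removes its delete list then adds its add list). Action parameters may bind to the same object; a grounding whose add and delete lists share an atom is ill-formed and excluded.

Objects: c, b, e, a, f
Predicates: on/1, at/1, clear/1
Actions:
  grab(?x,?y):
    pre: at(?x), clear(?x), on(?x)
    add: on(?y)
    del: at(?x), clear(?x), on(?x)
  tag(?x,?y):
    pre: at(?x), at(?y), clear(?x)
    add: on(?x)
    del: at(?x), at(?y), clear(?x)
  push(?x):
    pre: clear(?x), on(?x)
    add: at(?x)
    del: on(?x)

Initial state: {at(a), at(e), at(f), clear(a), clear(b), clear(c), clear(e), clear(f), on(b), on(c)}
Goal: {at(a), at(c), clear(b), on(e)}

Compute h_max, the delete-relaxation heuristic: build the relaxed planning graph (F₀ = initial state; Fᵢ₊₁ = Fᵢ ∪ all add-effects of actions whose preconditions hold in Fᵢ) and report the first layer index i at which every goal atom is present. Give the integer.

1

F0 = init (10 atoms)
F1 = F0 ∪ {at(b), at(c), on(a), on(e), on(f)}  (15 atoms)
goal ⊆ F1  ⇒  h_max = 1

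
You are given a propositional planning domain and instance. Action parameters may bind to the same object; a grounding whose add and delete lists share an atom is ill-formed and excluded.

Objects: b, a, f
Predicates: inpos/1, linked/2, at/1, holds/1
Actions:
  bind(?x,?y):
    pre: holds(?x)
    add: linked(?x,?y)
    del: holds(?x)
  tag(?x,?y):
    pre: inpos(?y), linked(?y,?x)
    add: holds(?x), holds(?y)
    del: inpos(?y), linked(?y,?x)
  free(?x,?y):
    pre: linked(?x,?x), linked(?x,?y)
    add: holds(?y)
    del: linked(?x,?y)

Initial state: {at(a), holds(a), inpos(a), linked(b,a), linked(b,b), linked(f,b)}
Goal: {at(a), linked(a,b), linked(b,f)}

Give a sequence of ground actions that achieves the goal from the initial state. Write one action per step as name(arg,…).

1. bind(a,b)  →  {at(a), inpos(a), linked(a,b), linked(b,a), linked(b,b), linked(f,b)}
2. free(b,b)  →  {at(a), holds(b), inpos(a), linked(a,b), linked(b,a), linked(f,b)}
3. bind(b,f)  →  {at(a), inpos(a), linked(a,b), linked(b,a), linked(b,f), linked(f,b)}

bind(a,b); free(b,b); bind(b,f)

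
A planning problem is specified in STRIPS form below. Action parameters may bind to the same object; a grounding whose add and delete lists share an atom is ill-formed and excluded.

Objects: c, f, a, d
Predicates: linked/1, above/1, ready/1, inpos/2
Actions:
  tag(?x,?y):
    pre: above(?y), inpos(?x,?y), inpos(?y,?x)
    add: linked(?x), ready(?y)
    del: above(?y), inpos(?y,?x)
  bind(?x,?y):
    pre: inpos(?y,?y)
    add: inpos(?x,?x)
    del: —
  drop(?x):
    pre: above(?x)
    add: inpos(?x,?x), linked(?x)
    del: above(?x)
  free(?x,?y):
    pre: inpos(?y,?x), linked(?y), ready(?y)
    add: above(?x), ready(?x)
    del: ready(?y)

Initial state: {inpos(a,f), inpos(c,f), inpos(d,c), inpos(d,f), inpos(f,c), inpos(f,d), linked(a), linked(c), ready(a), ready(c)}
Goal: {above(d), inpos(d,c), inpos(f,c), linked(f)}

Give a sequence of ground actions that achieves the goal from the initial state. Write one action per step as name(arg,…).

1. free(f,c)  →  {above(f), inpos(a,f), inpos(c,f), inpos(d,c), inpos(d,f), inpos(f,c), inpos(f,d), linked(a), linked(c), ready(a), ready(f)}
2. drop(f)  →  {inpos(a,f), inpos(c,f), inpos(d,c), inpos(d,f), inpos(f,c), inpos(f,d), inpos(f,f), linked(a), linked(c), linked(f), ready(a), ready(f)}
3. free(d,f)  →  {above(d), inpos(a,f), inpos(c,f), inpos(d,c), inpos(d,f), inpos(f,c), inpos(f,d), inpos(f,f), linked(a), linked(c), linked(f), ready(a), ready(d)}

free(f,c); drop(f); free(d,f)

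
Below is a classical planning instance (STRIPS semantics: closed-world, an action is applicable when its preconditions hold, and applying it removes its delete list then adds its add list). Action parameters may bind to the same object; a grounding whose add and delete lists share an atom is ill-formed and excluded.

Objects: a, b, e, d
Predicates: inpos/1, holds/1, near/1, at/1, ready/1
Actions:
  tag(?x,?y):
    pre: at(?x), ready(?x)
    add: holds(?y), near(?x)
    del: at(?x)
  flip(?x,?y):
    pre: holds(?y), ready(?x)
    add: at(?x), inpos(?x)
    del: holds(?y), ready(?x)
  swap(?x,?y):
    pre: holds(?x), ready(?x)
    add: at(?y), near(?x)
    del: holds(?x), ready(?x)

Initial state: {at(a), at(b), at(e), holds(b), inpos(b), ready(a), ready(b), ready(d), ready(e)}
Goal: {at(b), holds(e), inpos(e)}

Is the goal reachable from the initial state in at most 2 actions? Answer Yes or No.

Yes

1. tag(a,e)  →  {at(b), at(e), holds(b), holds(e), inpos(b), near(a), ready(a), ready(b), ready(d), ready(e)}
2. flip(e,b)  →  {at(b), at(e), holds(e), inpos(b), inpos(e), near(a), ready(a), ready(b), ready(d)}
optimal plan length = 2; 2 ≤ 2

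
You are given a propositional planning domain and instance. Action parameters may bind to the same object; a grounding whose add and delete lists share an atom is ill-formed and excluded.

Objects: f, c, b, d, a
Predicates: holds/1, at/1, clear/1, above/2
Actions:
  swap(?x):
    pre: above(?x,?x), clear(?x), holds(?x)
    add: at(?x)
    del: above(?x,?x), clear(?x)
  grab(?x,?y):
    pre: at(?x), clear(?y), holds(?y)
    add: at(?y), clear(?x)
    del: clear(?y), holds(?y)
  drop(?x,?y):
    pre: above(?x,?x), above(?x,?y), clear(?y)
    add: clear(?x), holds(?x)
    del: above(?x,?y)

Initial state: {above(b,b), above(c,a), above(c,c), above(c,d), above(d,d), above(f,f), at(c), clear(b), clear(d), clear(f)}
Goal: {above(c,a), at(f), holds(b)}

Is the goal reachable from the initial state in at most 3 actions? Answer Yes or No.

1. drop(f,f)  →  {above(b,b), above(c,a), above(c,c), above(c,d), above(d,d), at(c), clear(b), clear(d), clear(f), holds(f)}
2. grab(c,f)  →  {above(b,b), above(c,a), above(c,c), above(c,d), above(d,d), at(c), at(f), clear(b), clear(c), clear(d)}
3. drop(b,b)  →  {above(c,a), above(c,c), above(c,d), above(d,d), at(c), at(f), clear(b), clear(c), clear(d), holds(b)}
optimal plan length = 3; 3 ≤ 3

Yes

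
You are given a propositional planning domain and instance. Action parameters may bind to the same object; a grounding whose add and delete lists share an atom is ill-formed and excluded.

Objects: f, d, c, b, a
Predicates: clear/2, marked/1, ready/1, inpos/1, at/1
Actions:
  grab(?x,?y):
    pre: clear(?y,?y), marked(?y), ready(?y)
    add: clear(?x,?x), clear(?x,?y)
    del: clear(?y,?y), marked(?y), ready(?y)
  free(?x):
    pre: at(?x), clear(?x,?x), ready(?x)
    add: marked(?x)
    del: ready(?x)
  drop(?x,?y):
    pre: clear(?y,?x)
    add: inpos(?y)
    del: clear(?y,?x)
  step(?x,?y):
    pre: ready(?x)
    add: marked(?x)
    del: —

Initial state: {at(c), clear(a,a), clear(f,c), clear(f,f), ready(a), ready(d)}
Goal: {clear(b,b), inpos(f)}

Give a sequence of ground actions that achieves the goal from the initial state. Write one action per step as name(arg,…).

1. drop(f,f)  →  {at(c), clear(a,a), clear(f,c), inpos(f), ready(a), ready(d)}
2. step(a,f)  →  {at(c), clear(a,a), clear(f,c), inpos(f), marked(a), ready(a), ready(d)}
3. grab(b,a)  →  {at(c), clear(b,a), clear(b,b), clear(f,c), inpos(f), ready(d)}

drop(f,f); step(a,f); grab(b,a)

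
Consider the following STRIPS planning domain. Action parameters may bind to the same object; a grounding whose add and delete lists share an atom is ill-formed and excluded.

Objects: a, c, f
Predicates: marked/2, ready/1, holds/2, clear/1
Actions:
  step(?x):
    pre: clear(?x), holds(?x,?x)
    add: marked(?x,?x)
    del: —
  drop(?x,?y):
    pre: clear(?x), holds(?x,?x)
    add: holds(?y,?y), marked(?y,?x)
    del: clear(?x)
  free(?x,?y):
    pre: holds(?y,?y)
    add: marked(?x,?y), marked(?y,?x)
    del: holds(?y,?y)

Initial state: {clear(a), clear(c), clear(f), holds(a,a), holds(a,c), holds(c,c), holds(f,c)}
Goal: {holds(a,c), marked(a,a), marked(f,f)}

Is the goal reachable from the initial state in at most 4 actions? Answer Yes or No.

1. step(a)  →  {clear(a), clear(c), clear(f), holds(a,a), holds(a,c), holds(c,c), holds(f,c), marked(a,a)}
2. drop(a,f)  →  {clear(c), clear(f), holds(a,a), holds(a,c), holds(c,c), holds(f,c), holds(f,f), marked(a,a), marked(f,a)}
3. step(f)  →  {clear(c), clear(f), holds(a,a), holds(a,c), holds(c,c), holds(f,c), holds(f,f), marked(a,a), marked(f,a), marked(f,f)}
optimal plan length = 3; 3 ≤ 4

Yes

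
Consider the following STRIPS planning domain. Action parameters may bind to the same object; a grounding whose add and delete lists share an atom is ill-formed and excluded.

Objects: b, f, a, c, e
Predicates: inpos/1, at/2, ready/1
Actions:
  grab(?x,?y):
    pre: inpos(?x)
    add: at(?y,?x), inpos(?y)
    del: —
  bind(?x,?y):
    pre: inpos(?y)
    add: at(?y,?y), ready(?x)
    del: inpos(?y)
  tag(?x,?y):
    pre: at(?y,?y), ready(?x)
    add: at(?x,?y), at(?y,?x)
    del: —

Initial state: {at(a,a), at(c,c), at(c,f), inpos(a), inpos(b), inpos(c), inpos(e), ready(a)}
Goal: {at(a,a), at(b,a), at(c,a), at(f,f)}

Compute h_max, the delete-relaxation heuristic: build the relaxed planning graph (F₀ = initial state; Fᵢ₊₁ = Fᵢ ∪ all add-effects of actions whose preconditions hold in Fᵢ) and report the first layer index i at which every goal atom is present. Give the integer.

2

F0 = init (8 atoms)
F1 = F0 ∪ {at(a,b), at(a,c), at(a,e), at(b,a), at(b,b), at(b,c), at(b,e), at(c,a), at(c,b), at(c,e), at(e,a), at(e,b), at(e,c), at(e,e), at(f,a), at(f,b), at(f,c), at(f,e), inpos(f), ready(b), ready(c), ready(e), ready(f)}  (31 atoms)
F2 = F1 ∪ {at(a,f), at(b,f), at(e,f), at(f,f)}  (35 atoms)
goal ⊆ F2  ⇒  h_max = 2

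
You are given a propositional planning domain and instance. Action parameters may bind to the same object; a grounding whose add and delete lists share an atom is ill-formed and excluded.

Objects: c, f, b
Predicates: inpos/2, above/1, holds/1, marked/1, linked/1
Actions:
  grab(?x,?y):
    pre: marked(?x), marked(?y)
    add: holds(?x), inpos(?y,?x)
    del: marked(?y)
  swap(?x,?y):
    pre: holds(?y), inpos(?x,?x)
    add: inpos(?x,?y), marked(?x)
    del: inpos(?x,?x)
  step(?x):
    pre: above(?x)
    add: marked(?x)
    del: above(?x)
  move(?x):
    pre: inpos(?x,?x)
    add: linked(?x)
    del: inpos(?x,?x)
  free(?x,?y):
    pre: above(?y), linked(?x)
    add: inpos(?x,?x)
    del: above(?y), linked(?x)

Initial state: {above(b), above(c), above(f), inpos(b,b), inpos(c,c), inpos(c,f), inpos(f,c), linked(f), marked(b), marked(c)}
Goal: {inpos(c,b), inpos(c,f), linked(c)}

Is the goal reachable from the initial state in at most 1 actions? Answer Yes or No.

1. grab(b,c)  →  {above(b), above(c), above(f), holds(b), inpos(b,b), inpos(c,b), inpos(c,c), inpos(c,f), inpos(f,c), linked(f), marked(b)}
2. move(c)  →  {above(b), above(c), above(f), holds(b), inpos(b,b), inpos(c,b), inpos(c,f), inpos(f,c), linked(c), linked(f), marked(b)}
optimal plan length = 2; 2 > 1

No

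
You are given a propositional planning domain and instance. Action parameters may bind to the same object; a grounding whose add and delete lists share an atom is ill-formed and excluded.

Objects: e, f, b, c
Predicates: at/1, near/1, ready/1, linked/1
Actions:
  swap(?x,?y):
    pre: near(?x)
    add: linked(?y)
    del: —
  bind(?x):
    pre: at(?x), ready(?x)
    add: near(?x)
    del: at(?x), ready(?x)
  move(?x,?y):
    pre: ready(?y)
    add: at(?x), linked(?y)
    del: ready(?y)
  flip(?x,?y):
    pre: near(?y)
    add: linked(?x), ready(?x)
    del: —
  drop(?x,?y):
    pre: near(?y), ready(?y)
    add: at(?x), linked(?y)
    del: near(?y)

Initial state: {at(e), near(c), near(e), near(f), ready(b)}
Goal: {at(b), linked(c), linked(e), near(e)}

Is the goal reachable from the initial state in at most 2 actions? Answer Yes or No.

No

1. swap(e,e)  →  {at(e), linked(e), near(c), near(e), near(f), ready(b)}
2. swap(e,c)  →  {at(e), linked(c), linked(e), near(c), near(e), near(f), ready(b)}
3. move(b,b)  →  {at(b), at(e), linked(b), linked(c), linked(e), near(c), near(e), near(f)}
optimal plan length = 3; 3 > 2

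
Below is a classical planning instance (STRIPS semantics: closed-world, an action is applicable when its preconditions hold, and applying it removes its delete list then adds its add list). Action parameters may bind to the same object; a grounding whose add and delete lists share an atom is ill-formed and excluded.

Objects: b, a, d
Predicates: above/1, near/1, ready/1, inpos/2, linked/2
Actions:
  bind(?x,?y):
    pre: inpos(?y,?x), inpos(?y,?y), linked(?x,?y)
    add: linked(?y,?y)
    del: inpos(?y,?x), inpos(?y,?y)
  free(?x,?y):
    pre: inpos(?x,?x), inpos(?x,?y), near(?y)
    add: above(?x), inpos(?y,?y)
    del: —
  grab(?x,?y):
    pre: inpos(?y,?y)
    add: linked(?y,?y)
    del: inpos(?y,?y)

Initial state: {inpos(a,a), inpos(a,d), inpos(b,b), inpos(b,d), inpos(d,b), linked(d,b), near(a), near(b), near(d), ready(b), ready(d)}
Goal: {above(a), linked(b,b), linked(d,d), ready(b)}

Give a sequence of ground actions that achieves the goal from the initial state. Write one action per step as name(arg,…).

bind(d,b); free(a,d); grab(b,d)

1. bind(d,b)  →  {inpos(a,a), inpos(a,d), inpos(d,b), linked(b,b), linked(d,b), near(a), near(b), near(d), ready(b), ready(d)}
2. free(a,d)  →  {above(a), inpos(a,a), inpos(a,d), inpos(d,b), inpos(d,d), linked(b,b), linked(d,b), near(a), near(b), near(d), ready(b), ready(d)}
3. grab(b,d)  →  {above(a), inpos(a,a), inpos(a,d), inpos(d,b), linked(b,b), linked(d,b), linked(d,d), near(a), near(b), near(d), ready(b), ready(d)}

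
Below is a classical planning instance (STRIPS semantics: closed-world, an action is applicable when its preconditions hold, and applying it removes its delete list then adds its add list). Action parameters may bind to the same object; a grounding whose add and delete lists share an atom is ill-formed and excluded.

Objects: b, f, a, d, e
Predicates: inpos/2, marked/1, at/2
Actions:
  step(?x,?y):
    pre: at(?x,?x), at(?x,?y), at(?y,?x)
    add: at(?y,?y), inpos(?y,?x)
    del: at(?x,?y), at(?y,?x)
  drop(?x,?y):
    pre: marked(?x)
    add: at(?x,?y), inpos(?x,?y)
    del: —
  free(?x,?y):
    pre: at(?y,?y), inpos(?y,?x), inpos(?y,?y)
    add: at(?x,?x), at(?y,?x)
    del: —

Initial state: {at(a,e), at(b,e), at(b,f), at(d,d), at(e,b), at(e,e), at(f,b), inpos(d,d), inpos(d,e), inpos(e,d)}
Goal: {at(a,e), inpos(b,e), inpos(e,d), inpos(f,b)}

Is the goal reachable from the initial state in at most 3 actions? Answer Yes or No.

Yes

1. step(e,b)  →  {at(a,e), at(b,b), at(b,f), at(d,d), at(e,e), at(f,b), inpos(b,e), inpos(d,d), inpos(d,e), inpos(e,d)}
2. step(b,f)  →  {at(a,e), at(b,b), at(d,d), at(e,e), at(f,f), inpos(b,e), inpos(d,d), inpos(d,e), inpos(e,d), inpos(f,b)}
optimal plan length = 2; 2 ≤ 3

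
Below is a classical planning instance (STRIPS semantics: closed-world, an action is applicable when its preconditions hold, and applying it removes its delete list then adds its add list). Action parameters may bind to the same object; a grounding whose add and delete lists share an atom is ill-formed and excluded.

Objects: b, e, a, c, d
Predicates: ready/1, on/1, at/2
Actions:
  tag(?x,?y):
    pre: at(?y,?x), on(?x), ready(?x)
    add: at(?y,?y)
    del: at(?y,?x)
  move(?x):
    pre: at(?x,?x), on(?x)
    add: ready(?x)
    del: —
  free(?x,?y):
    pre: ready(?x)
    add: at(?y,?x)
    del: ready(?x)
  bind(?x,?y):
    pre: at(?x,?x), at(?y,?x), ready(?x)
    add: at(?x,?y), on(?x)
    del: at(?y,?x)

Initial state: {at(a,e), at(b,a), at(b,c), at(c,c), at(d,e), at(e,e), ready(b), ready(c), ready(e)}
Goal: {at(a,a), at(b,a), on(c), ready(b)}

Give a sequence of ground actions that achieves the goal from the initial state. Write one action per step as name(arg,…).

bind(e,d); tag(e,a); bind(c,b)

1. bind(e,d)  →  {at(a,e), at(b,a), at(b,c), at(c,c), at(e,d), at(e,e), on(e), ready(b), ready(c), ready(e)}
2. tag(e,a)  →  {at(a,a), at(b,a), at(b,c), at(c,c), at(e,d), at(e,e), on(e), ready(b), ready(c), ready(e)}
3. bind(c,b)  →  {at(a,a), at(b,a), at(c,b), at(c,c), at(e,d), at(e,e), on(c), on(e), ready(b), ready(c), ready(e)}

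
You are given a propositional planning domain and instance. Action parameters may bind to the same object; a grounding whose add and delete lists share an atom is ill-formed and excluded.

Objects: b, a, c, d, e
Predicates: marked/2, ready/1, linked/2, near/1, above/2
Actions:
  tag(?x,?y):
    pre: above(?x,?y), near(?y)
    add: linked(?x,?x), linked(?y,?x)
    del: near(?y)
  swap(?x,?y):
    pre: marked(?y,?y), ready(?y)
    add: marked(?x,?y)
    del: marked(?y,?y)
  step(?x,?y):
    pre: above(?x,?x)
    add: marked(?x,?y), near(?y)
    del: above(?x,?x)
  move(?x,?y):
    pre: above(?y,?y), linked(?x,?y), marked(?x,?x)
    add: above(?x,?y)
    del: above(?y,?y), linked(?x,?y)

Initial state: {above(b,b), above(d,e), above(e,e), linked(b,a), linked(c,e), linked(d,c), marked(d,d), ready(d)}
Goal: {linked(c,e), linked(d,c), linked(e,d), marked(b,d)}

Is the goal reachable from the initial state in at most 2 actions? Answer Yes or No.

No

1. swap(b,d)  →  {above(b,b), above(d,e), above(e,e), linked(b,a), linked(c,e), linked(d,c), marked(b,d), ready(d)}
2. step(b,e)  →  {above(d,e), above(e,e), linked(b,a), linked(c,e), linked(d,c), marked(b,d), marked(b,e), near(e), ready(d)}
3. tag(d,e)  →  {above(d,e), above(e,e), linked(b,a), linked(c,e), linked(d,c), linked(d,d), linked(e,d), marked(b,d), marked(b,e), ready(d)}
optimal plan length = 3; 3 > 2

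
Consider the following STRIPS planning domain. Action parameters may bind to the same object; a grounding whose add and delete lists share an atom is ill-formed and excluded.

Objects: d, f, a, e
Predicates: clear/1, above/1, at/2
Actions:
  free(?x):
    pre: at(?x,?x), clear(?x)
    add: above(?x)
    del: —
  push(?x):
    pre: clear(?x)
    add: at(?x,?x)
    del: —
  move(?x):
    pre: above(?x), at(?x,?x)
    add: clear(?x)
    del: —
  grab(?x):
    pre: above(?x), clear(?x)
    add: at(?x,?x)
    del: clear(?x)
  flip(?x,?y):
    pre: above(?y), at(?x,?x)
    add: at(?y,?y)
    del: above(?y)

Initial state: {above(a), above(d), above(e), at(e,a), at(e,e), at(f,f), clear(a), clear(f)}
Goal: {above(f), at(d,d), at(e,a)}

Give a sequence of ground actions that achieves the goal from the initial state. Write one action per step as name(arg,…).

1. free(f)  →  {above(a), above(d), above(e), above(f), at(e,a), at(e,e), at(f,f), clear(a), clear(f)}
2. flip(f,d)  →  {above(a), above(e), above(f), at(d,d), at(e,a), at(e,e), at(f,f), clear(a), clear(f)}

free(f); flip(f,d)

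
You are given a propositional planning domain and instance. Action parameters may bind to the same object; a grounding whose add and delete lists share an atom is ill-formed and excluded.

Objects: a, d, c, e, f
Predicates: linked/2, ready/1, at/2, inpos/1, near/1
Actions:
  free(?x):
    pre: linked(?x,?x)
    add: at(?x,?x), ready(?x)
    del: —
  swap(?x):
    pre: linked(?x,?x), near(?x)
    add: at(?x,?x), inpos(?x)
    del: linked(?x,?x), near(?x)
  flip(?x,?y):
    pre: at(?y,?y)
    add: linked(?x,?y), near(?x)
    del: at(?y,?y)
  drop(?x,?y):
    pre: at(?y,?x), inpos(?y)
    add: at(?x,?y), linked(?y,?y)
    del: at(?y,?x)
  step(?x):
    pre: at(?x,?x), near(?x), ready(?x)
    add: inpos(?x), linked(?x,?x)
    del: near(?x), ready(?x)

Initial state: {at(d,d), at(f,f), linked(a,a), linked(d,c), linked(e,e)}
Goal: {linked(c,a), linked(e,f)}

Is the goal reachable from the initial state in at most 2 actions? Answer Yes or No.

No

1. free(a)  →  {at(a,a), at(d,d), at(f,f), linked(a,a), linked(d,c), linked(e,e), ready(a)}
2. flip(c,a)  →  {at(d,d), at(f,f), linked(a,a), linked(c,a), linked(d,c), linked(e,e), near(c), ready(a)}
3. flip(e,f)  →  {at(d,d), linked(a,a), linked(c,a), linked(d,c), linked(e,e), linked(e,f), near(c), near(e), ready(a)}
optimal plan length = 3; 3 > 2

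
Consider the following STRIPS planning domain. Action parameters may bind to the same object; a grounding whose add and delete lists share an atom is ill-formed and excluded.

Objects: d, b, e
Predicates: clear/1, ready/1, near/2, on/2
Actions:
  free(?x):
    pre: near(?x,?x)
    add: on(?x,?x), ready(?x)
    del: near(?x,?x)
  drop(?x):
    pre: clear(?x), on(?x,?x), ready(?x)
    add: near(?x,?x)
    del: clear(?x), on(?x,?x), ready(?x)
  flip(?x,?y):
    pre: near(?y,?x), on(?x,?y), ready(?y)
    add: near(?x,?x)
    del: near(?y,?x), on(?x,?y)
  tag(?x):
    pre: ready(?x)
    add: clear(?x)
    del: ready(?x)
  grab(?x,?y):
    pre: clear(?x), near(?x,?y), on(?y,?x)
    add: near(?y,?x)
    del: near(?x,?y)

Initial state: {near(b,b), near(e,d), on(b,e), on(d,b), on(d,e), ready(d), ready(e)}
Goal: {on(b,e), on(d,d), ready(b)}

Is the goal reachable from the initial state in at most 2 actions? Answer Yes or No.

No

1. free(b)  →  {near(e,d), on(b,b), on(b,e), on(d,b), on(d,e), ready(b), ready(d), ready(e)}
2. flip(d,e)  →  {near(d,d), on(b,b), on(b,e), on(d,b), ready(b), ready(d), ready(e)}
3. free(d)  →  {on(b,b), on(b,e), on(d,b), on(d,d), ready(b), ready(d), ready(e)}
optimal plan length = 3; 3 > 2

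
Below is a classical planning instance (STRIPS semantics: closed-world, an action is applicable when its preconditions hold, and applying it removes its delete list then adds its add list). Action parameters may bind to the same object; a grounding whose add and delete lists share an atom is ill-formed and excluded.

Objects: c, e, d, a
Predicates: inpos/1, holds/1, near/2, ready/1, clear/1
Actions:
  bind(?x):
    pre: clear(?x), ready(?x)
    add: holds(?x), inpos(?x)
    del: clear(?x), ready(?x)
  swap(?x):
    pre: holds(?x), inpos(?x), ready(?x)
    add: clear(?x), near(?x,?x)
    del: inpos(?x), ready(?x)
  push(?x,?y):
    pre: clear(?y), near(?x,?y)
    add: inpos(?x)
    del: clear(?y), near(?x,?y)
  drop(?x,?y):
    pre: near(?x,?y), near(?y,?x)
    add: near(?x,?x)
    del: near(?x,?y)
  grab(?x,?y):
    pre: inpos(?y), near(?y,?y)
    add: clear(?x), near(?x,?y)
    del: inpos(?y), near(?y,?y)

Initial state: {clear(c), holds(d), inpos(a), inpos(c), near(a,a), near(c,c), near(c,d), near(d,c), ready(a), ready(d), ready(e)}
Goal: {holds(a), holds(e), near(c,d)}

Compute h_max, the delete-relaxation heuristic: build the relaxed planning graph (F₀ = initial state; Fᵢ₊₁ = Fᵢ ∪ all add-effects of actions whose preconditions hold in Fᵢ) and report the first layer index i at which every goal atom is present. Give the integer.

F0 = init (11 atoms)
F1 = F0 ∪ {clear(a), clear(d), clear(e), inpos(d), near(a,c), near(c,a), near(d,a), near(d,d), near(e,a), near(e,c)}  (21 atoms)
F2 = F1 ∪ {holds(a), holds(e), inpos(e), near(a,d), near(e,d)}  (26 atoms)
goal ⊆ F2  ⇒  h_max = 2

2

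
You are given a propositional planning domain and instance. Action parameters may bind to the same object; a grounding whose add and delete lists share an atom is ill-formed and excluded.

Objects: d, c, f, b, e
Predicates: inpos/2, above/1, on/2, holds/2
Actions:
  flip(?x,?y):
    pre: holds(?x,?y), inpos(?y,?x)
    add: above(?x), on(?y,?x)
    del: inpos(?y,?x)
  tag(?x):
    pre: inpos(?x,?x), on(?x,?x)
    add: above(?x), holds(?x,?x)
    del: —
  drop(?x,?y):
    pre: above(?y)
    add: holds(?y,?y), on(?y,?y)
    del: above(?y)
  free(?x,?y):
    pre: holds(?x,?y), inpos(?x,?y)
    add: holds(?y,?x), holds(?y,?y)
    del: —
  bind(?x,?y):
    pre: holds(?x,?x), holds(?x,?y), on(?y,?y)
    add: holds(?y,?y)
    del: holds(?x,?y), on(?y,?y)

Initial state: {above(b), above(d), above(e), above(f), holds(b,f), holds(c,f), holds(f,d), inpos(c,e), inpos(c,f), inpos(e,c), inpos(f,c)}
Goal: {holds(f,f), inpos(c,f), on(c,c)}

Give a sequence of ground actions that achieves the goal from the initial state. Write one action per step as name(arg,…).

1. flip(c,f)  →  {above(b), above(c), above(d), above(e), above(f), holds(b,f), holds(c,f), holds(f,d), inpos(c,e), inpos(c,f), inpos(e,c), on(f,c)}
2. drop(d,c)  →  {above(b), above(d), above(e), above(f), holds(b,f), holds(c,c), holds(c,f), holds(f,d), inpos(c,e), inpos(c,f), inpos(e,c), on(c,c), on(f,c)}
3. drop(d,f)  →  {above(b), above(d), above(e), holds(b,f), holds(c,c), holds(c,f), holds(f,d), holds(f,f), inpos(c,e), inpos(c,f), inpos(e,c), on(c,c), on(f,c), on(f,f)}

flip(c,f); drop(d,c); drop(d,f)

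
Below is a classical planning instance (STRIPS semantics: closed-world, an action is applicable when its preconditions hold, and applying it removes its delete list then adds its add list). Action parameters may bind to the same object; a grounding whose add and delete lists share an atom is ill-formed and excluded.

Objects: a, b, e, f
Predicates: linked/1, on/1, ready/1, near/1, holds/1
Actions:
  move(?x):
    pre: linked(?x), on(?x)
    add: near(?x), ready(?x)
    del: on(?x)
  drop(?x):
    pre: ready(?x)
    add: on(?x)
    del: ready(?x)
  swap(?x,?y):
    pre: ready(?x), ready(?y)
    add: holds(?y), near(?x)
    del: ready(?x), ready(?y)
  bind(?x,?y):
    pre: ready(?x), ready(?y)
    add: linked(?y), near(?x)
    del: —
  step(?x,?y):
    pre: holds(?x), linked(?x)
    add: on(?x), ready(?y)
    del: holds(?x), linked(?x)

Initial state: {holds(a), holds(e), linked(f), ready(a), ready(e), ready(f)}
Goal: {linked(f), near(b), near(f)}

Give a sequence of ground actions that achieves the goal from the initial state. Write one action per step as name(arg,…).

1. bind(f,a)  →  {holds(a), holds(e), linked(a), linked(f), near(f), ready(a), ready(e), ready(f)}
2. step(a,b)  →  {holds(e), linked(f), near(f), on(a), ready(a), ready(b), ready(e), ready(f)}
3. swap(b,a)  →  {holds(a), holds(e), linked(f), near(b), near(f), on(a), ready(e), ready(f)}

bind(f,a); step(a,b); swap(b,a)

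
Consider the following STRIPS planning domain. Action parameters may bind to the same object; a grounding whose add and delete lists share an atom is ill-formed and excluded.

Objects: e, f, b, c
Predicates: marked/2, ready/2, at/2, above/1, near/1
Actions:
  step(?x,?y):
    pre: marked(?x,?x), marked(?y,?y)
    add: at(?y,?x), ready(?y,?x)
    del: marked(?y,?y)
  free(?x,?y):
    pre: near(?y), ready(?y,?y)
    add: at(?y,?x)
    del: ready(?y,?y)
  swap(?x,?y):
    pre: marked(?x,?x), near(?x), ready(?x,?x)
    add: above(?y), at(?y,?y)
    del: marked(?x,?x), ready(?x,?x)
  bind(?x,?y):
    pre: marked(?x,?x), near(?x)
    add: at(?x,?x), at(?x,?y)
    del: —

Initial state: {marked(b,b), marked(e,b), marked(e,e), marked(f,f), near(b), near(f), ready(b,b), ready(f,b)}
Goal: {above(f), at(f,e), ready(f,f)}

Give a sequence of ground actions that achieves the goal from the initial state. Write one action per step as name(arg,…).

swap(b,f); bind(f,e); step(f,f)

1. swap(b,f)  →  {above(f), at(f,f), marked(e,b), marked(e,e), marked(f,f), near(b), near(f), ready(f,b)}
2. bind(f,e)  →  {above(f), at(f,e), at(f,f), marked(e,b), marked(e,e), marked(f,f), near(b), near(f), ready(f,b)}
3. step(f,f)  →  {above(f), at(f,e), at(f,f), marked(e,b), marked(e,e), near(b), near(f), ready(f,b), ready(f,f)}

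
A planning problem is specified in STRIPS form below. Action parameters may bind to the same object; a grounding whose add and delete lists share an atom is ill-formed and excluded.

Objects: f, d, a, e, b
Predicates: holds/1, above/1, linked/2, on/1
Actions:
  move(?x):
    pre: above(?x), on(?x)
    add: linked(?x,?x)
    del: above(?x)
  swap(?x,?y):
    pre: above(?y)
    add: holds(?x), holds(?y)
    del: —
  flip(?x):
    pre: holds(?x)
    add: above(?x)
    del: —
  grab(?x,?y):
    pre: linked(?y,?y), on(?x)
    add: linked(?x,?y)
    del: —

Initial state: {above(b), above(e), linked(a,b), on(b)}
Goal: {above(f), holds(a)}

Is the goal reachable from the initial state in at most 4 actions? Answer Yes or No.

1. swap(f,e)  →  {above(b), above(e), holds(e), holds(f), linked(a,b), on(b)}
2. swap(a,e)  →  {above(b), above(e), holds(a), holds(e), holds(f), linked(a,b), on(b)}
3. flip(f)  →  {above(b), above(e), above(f), holds(a), holds(e), holds(f), linked(a,b), on(b)}
optimal plan length = 3; 3 ≤ 4

Yes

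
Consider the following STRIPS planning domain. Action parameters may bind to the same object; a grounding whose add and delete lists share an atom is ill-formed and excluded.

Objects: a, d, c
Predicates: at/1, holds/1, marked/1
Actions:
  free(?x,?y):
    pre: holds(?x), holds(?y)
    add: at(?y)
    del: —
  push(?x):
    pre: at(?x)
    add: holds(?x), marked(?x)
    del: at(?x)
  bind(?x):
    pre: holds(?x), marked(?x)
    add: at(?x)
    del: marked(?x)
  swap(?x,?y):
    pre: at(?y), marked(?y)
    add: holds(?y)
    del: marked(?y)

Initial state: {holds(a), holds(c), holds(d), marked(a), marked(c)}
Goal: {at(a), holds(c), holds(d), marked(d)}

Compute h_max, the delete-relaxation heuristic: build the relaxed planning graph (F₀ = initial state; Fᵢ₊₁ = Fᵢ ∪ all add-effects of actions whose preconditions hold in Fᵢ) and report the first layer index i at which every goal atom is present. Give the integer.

2

F0 = init (5 atoms)
F1 = F0 ∪ {at(a), at(c), at(d)}  (8 atoms)
F2 = F1 ∪ {marked(d)}  (9 atoms)
goal ⊆ F2  ⇒  h_max = 2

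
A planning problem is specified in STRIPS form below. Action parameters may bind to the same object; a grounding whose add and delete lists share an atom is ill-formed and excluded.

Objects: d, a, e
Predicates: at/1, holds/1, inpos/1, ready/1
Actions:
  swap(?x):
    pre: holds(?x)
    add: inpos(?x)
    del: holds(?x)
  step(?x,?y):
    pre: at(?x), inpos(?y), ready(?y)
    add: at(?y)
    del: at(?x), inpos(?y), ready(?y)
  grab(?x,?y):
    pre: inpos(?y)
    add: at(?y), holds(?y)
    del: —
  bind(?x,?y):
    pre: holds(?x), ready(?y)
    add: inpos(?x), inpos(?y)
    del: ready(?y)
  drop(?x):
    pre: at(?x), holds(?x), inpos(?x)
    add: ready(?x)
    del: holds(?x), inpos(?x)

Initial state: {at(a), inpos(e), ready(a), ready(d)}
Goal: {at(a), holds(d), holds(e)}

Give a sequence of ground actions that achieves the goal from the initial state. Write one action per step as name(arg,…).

1. grab(d,e)  →  {at(a), at(e), holds(e), inpos(e), ready(a), ready(d)}
2. bind(e,d)  →  {at(a), at(e), holds(e), inpos(d), inpos(e), ready(a)}
3. grab(d,d)  →  {at(a), at(d), at(e), holds(d), holds(e), inpos(d), inpos(e), ready(a)}

grab(d,e); bind(e,d); grab(d,d)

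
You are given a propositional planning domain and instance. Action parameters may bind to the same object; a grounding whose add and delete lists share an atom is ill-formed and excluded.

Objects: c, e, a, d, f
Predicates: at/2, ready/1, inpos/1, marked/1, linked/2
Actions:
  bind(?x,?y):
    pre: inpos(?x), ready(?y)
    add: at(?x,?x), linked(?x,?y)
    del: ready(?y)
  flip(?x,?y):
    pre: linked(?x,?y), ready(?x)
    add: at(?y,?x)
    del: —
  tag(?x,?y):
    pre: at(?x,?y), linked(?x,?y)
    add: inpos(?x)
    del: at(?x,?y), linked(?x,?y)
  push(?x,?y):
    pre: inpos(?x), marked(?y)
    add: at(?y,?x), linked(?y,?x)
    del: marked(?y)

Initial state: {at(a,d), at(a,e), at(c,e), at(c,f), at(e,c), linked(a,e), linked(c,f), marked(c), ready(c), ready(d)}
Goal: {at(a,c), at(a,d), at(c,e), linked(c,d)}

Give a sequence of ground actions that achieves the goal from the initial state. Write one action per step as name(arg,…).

tag(c,f); bind(c,d); tag(a,e); push(a,c); flip(c,a)

1. tag(c,f)  →  {at(a,d), at(a,e), at(c,e), at(e,c), inpos(c), linked(a,e), marked(c), ready(c), ready(d)}
2. bind(c,d)  →  {at(a,d), at(a,e), at(c,c), at(c,e), at(e,c), inpos(c), linked(a,e), linked(c,d), marked(c), ready(c)}
3. tag(a,e)  →  {at(a,d), at(c,c), at(c,e), at(e,c), inpos(a), inpos(c), linked(c,d), marked(c), ready(c)}
4. push(a,c)  →  {at(a,d), at(c,a), at(c,c), at(c,e), at(e,c), inpos(a), inpos(c), linked(c,a), linked(c,d), ready(c)}
5. flip(c,a)  →  {at(a,c), at(a,d), at(c,a), at(c,c), at(c,e), at(e,c), inpos(a), inpos(c), linked(c,a), linked(c,d), ready(c)}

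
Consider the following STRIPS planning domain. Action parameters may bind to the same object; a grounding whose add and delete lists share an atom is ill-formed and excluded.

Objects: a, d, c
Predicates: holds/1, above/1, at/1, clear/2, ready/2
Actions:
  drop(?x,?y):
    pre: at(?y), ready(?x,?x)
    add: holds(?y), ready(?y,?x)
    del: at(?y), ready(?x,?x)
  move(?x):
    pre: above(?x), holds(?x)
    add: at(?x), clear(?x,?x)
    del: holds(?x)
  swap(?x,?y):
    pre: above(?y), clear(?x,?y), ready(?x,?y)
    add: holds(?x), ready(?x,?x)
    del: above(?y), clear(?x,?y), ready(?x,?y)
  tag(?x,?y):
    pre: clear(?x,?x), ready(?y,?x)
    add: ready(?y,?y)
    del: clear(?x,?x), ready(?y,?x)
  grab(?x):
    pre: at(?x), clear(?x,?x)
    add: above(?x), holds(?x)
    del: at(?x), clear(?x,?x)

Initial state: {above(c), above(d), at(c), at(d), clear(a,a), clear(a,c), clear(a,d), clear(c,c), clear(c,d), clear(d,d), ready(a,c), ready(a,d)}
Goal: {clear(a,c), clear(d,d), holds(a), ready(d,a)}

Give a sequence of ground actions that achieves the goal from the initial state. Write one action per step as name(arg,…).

swap(a,d); drop(a,d)

1. swap(a,d)  →  {above(c), at(c), at(d), clear(a,a), clear(a,c), clear(c,c), clear(c,d), clear(d,d), holds(a), ready(a,a), ready(a,c)}
2. drop(a,d)  →  {above(c), at(c), clear(a,a), clear(a,c), clear(c,c), clear(c,d), clear(d,d), holds(a), holds(d), ready(a,c), ready(d,a)}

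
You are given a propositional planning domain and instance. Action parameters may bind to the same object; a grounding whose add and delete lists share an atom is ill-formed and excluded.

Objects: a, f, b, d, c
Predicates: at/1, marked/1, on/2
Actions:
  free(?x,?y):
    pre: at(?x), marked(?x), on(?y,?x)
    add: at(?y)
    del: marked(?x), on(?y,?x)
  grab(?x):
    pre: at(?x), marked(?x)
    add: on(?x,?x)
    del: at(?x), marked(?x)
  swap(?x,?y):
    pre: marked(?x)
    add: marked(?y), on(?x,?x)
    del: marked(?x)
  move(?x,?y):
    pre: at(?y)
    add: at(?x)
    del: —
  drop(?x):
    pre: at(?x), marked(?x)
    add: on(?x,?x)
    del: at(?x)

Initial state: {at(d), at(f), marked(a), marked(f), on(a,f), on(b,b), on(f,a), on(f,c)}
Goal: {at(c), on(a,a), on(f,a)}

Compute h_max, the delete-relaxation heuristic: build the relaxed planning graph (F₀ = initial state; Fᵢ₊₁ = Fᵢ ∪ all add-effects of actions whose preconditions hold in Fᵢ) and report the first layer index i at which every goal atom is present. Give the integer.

1

F0 = init (8 atoms)
F1 = F0 ∪ {at(a), at(b), at(c), marked(b), marked(c), marked(d), on(a,a), on(f,f)}  (16 atoms)
goal ⊆ F1  ⇒  h_max = 1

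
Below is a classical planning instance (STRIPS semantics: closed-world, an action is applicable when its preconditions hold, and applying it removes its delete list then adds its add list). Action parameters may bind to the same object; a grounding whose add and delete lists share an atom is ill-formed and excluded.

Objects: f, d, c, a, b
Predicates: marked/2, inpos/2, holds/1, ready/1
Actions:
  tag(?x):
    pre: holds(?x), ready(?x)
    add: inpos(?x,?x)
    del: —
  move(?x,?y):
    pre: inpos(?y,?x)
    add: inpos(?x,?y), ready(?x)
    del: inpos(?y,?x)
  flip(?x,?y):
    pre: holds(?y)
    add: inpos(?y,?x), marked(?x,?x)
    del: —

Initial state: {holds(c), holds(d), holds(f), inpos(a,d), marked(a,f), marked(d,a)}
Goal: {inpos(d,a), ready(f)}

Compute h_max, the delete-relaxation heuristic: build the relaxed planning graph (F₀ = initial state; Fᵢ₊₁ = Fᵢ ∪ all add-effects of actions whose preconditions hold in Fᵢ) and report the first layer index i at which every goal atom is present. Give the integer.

F0 = init (6 atoms)
F1 = F0 ∪ {inpos(c,a), inpos(c,b), inpos(c,c), inpos(c,d), inpos(c,f), inpos(d,a), inpos(d,b), inpos(d,c), inpos(d,d), inpos(d,f), inpos(f,a), inpos(f,b), inpos(f,c), inpos(f,d), inpos(f,f), marked(a,a), marked(b,b), marked(c,c), marked(d,d), marked(f,f), ready(d)}  (27 atoms)
F2 = F1 ∪ {inpos(a,c), inpos(a,f), inpos(b,c), inpos(b,d), inpos(b,f), ready(a), ready(b), ready(c), ready(f)}  (36 atoms)
goal ⊆ F2  ⇒  h_max = 2

2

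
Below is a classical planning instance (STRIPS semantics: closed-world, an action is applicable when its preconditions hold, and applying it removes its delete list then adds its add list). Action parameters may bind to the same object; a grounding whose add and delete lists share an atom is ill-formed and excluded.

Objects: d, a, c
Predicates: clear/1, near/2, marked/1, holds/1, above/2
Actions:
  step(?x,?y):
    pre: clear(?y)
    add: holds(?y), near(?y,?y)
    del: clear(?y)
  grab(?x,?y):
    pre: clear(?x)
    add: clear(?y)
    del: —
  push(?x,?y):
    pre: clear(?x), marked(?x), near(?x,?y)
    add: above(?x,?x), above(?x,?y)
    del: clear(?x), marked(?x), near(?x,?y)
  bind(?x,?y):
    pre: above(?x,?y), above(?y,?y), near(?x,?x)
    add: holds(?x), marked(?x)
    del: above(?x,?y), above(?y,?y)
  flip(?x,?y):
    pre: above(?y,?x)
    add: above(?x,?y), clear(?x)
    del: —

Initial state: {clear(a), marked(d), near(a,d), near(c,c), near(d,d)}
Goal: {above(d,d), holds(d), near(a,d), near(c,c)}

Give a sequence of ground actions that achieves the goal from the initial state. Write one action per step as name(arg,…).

1. grab(a,d)  →  {clear(a), clear(d), marked(d), near(a,d), near(c,c), near(d,d)}
2. step(d,d)  →  {clear(a), holds(d), marked(d), near(a,d), near(c,c), near(d,d)}
3. grab(a,d)  →  {clear(a), clear(d), holds(d), marked(d), near(a,d), near(c,c), near(d,d)}
4. push(d,d)  →  {above(d,d), clear(a), holds(d), near(a,d), near(c,c)}

grab(a,d); step(d,d); grab(a,d); push(d,d)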